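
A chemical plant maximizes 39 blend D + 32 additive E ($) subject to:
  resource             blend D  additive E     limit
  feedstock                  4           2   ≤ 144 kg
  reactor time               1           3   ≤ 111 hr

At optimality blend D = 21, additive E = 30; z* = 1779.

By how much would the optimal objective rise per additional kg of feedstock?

Check each constraint at x*: feedstock 144/144 (tight); reactor time 111/111 (tight).
The binding rows give the dual system: 4·y_feedstock + 1·y_reactor time = 39 and 2·y_feedstock + 3·y_reactor time = 32.
This yields shadow prices y_feedstock = 8.5, y_reactor time = 5.
Shadow price of feedstock = 8.5.

8.5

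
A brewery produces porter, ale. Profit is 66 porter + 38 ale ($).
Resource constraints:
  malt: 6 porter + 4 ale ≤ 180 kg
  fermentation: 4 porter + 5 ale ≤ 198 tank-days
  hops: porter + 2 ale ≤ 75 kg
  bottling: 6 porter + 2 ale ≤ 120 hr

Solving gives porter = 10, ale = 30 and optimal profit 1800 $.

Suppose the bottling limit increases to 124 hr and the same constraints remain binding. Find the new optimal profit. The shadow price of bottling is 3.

1812

Δb = 4, so new z* = 1800 + (3)·(4) = 1800 + 12 = 1812.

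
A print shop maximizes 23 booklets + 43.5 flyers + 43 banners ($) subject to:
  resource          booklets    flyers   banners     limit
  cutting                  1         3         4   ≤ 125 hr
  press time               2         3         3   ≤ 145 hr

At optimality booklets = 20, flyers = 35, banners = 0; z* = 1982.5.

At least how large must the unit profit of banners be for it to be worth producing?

49.5

Both cutting and press time are binding at x*.
The binding rows give the dual system: 1·y_cutting + 2·y_press time = 23 and 3·y_cutting + 3·y_press time = 43.5.
This yields shadow prices y_cutting = 6, y_press time = 8.5.
banners enters the basis when its profit ≥ yᵀa₃ = 6·4 + 8.5·3 = 49.5.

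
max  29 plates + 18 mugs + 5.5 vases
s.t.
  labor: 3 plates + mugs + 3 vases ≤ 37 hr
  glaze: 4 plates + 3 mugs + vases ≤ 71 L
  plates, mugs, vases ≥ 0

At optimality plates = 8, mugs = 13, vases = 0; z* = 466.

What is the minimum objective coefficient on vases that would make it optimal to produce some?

14

Check each constraint at x*: labor 37/37 (tight); glaze 71/71 (tight).
Dual feasibility on the basic columns requires 3·y_labor + 4·y_glaze = 29, 1·y_labor + 3·y_glaze = 18.
Solving: y_labor = 3, y_glaze = 5.
vases enters the basis when its profit ≥ yᵀa₃ = 3·3 + 5·1 = 14.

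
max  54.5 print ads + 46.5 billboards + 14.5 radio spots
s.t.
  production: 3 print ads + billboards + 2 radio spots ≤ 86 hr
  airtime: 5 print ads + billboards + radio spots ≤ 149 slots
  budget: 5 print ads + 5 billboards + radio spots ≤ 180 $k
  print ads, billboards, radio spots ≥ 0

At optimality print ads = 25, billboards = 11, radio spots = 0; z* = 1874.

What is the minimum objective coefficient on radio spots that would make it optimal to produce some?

At the optimum: production uses 86 of 86 (binding); airtime uses 136 of 149 (slack = 13); budget uses 180 of 180 (binding).
By complementary slackness, y = 0 for the non-binding constraint.
The binding rows give the dual system: 3·y_production + 5·y_budget = 54.5 and 1·y_production + 5·y_budget = 46.5.
This yields shadow prices y_production = 4, y_budget = 8.5.
radio spots enters the basis when its profit ≥ yᵀa₃ = 4·2 + 8.5·1 = 16.5.

16.5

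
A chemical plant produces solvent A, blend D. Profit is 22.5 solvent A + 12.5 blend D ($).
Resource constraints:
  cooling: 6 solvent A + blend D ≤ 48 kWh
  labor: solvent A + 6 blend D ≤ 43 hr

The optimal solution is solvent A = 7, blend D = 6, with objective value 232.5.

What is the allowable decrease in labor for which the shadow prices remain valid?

35

Binding constraints: cooling, labor. The basis is B = [[6,1],[1,6]] with det 35.
Per unit decrease in labor, x* moves by d = (0.0286, -0.1714).
The basis stays optimal until blend D reaches 0; allowable decrease = 35 hr.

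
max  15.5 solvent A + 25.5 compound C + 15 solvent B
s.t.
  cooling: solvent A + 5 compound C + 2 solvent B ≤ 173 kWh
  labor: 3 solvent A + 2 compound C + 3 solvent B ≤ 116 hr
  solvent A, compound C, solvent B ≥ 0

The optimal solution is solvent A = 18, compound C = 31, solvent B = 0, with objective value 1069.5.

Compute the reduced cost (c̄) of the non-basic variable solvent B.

-4

At the optimum: cooling uses 173 of 173 (binding); labor uses 116 of 116 (binding).
The binding rows give the dual system: 1·y_cooling + 3·y_labor = 15.5 and 5·y_cooling + 2·y_labor = 25.5.
This yields shadow prices y_cooling = 3.5, y_labor = 4.
Reduced cost of solvent B: c₃ − yᵀa₃ = 15 − (3.5·2 + 4·3) = 15 − 19 = -4.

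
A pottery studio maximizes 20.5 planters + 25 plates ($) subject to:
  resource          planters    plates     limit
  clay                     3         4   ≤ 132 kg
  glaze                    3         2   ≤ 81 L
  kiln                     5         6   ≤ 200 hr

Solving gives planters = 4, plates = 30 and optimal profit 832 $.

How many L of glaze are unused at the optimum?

9

glaze used = 3·4 + 2·30 = 72; slack = 81 − 72 = 9.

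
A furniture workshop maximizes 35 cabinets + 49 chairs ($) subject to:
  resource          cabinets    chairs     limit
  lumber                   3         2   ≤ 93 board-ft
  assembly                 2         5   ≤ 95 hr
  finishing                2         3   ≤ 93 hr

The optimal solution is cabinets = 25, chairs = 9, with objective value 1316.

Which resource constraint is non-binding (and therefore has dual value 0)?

lumber: 93/93 (binding)
assembly: 95/95 (binding)
finishing: 77/93 (slack 16)
By complementary slackness, a constraint with positive slack has shadow price 0 → finishing.

finishing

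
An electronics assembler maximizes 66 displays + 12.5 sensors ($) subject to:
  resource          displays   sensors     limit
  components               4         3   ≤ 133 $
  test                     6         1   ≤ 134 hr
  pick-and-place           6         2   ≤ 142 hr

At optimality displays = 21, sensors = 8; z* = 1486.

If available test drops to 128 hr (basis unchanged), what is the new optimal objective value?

Binding: test and pick-and-place. Non-binding: components (25 unused).
By complementary slackness, y = 0 for the non-binding constraint.
The binding rows give the dual system: 6·y_test + 6·y_pick-and-place = 66 and 1·y_test + 2·y_pick-and-place = 12.5.
This yields shadow prices y_test = 9.5, y_pick-and-place = 1.5.
Δz = y_test·Δb = 9.5 × (-6) = -57, so new z* = 1486 − 57 = 1429.

1429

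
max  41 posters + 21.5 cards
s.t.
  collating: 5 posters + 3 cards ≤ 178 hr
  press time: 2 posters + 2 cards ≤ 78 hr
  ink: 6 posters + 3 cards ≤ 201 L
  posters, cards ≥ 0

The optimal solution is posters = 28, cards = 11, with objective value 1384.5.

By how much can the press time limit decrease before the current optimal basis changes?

11

Binding constraints: press time, ink. The basis is B = [[2,2],[6,3]] with det -6.
Per unit decrease in press time, x* moves by d = (0.5, -1).
The basis stays optimal until cards reaches 0; allowable decrease = 11 hr.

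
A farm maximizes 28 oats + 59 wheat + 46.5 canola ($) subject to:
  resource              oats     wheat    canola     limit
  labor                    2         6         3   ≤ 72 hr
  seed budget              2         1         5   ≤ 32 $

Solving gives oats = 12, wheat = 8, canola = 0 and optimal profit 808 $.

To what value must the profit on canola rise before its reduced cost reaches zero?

At the optimum: labor uses 72 of 72 (binding); seed budget uses 32 of 32 (binding).
From A_Bᵀ y = c: 2·y_labor + 2·y_seed budget = 28; 6·y_labor + 1·y_seed budget = 59.
→ y_labor = 9 and y_seed budget = 5.
canola enters the basis when its profit ≥ yᵀa₃ = 9·3 + 5·5 = 52.

52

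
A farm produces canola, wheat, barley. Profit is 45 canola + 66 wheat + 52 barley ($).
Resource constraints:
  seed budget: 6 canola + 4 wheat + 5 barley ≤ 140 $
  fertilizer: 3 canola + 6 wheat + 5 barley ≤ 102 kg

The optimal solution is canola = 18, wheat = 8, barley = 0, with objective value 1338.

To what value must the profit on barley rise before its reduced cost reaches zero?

60

Both seed budget and fertilizer are binding at x*.
The binding rows give the dual system: 6·y_seed budget + 3·y_fertilizer = 45 and 4·y_seed budget + 6·y_fertilizer = 66.
Solving: y_seed budget = 3, y_fertilizer = 9.
barley enters the basis when its profit ≥ yᵀa₃ = 3·5 + 9·5 = 60.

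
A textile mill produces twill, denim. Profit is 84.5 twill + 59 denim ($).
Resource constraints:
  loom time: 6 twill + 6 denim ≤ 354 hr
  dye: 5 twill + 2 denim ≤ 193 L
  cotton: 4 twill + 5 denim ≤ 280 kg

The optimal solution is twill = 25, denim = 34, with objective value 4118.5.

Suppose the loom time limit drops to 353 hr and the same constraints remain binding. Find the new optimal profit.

4111.5

Check each constraint at x*: loom time 354/354 (tight); dye 193/193 (tight); cotton 270/280 (slack 10).
Slack constraints have shadow price 0 (complementary slackness).
From A_Bᵀ y = c: 6·y_loom time + 5·y_dye = 84.5; 6·y_loom time + 2·y_dye = 59.
Solving: y_loom time = 7, y_dye = 8.5.
Δz = y_loom time·Δb = 7 × (-1) = -7, so new z* = 4118.5 − 7 = 4111.5.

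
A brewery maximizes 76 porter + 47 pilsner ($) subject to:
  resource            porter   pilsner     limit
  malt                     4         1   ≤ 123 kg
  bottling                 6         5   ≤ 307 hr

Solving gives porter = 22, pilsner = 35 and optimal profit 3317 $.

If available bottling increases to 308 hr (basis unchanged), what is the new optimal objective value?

At the optimum: malt uses 123 of 123 (binding); bottling uses 307 of 307 (binding).
Dual feasibility on the basic columns requires 4·y_malt + 6·y_bottling = 76, 1·y_malt + 5·y_bottling = 47.
This yields shadow prices y_malt = 7, y_bottling = 8.
Δz = y_bottling·Δb = 8 × (1) = 8, so new z* = 3317 + 8 = 3325.

3325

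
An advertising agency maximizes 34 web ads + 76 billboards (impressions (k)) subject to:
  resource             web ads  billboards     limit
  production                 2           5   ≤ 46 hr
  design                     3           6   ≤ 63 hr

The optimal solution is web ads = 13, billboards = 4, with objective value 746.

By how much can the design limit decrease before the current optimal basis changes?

Binding constraints: production, design. The basis is B = [[2,5],[3,6]] with det -3.
Per unit decrease in design, x* moves by d = (-1.6667, 0.6667).
The basis stays optimal until web ads reaches 0; allowable decrease = 7.8 hr.

7.8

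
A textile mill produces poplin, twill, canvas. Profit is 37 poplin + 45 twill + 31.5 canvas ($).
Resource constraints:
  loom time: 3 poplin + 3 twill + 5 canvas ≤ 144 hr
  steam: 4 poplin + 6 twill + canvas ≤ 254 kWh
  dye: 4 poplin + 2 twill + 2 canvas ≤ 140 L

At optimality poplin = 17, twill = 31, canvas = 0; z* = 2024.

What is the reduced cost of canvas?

-7.5

At the optimum: loom time uses 144 of 144 (binding); steam uses 254 of 254 (binding); dye uses 130 of 140 (slack = 10).
Slack constraints have shadow price 0 (complementary slackness).
From A_Bᵀ y = c: 3·y_loom time + 4·y_steam = 37; 3·y_loom time + 6·y_steam = 45.
This yields shadow prices y_loom time = 7, y_steam = 4.
Reduced cost of canvas: c₃ − yᵀa₃ = 31.5 − (7·5 + 4·1) = 31.5 − 39 = -7.5.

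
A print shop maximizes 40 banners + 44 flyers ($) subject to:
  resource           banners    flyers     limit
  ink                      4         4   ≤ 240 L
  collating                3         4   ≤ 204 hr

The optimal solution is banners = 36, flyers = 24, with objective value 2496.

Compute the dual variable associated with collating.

4

Both ink and collating are binding at x*.
From A_Bᵀ y = c: 4·y_ink + 3·y_collating = 40; 4·y_ink + 4·y_collating = 44.
This yields shadow prices y_ink = 7, y_collating = 4.
Shadow price of collating = 4.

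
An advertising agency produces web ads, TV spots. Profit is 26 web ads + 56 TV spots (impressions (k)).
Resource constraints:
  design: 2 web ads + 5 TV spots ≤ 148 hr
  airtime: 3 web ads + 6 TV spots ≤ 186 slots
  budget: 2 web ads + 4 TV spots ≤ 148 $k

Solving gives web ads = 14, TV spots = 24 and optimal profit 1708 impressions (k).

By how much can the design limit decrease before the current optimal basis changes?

24

Binding constraints: design, airtime. The basis is B = [[2,5],[3,6]] with det -3.
Per unit decrease in design, x* moves by d = (2, -1).
The basis stays optimal until TV spots reaches 0; allowable decrease = 24 hr.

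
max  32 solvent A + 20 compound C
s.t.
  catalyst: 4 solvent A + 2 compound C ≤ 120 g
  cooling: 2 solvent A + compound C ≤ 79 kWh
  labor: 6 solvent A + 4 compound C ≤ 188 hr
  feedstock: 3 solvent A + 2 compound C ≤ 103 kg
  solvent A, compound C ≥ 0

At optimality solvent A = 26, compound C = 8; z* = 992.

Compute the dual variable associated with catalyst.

2

Check each constraint at x*: catalyst 120/120 (tight); cooling 60/79 (slack 19); labor 188/188 (tight); feedstock 94/103 (slack 9).
Since cooling, feedstock are not tight, their duals are 0.
Dual feasibility on the basic columns requires 4·y_catalyst + 6·y_labor = 32, 2·y_catalyst + 4·y_labor = 20.
→ y_catalyst = 2 and y_labor = 4.
Shadow price of catalyst = 2.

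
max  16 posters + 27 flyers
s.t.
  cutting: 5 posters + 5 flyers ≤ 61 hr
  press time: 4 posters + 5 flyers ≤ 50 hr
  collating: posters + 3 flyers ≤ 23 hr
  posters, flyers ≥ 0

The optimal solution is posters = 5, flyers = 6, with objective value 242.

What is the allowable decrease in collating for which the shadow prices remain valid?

8.4

Binding constraints: press time, collating. The basis is B = [[4,5],[1,3]] with det 7.
Per unit decrease in collating, x* moves by d = (0.7143, -0.5714).
The basis stays optimal until cutting becomes binding; allowable decrease = 8.4 hr.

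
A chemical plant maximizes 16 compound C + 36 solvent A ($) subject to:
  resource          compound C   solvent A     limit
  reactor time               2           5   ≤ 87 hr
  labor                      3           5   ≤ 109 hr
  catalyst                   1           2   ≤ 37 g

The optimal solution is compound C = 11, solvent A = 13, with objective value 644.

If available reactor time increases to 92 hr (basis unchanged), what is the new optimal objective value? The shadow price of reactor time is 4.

664

Δb = 5, so new z* = 644 + (4)·(5) = 644 + 20 = 664.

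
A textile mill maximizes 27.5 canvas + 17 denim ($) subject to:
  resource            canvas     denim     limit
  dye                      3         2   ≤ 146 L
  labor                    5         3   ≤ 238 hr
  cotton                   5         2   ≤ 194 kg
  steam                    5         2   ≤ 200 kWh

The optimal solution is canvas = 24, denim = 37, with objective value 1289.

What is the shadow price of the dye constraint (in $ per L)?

7.5

Check each constraint at x*: dye 146/146 (tight); labor 231/238 (slack 7); cotton 194/194 (tight); steam 194/200 (slack 6).
Since labor, steam are not tight, their duals are 0.
Dual feasibility on the basic columns requires 3·y_dye + 5·y_cotton = 27.5, 2·y_dye + 2·y_cotton = 17.
→ y_dye = 7.5 and y_cotton = 1.
Shadow price of dye = 7.5.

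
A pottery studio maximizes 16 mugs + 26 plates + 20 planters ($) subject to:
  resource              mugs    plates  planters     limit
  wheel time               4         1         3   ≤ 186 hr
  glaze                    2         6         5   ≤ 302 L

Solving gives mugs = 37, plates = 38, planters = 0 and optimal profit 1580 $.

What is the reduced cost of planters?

-6

Both wheel time and glaze are binding at x*.
From A_Bᵀ y = c: 4·y_wheel time + 2·y_glaze = 16; 1·y_wheel time + 6·y_glaze = 26.
This yields shadow prices y_wheel time = 2, y_glaze = 4.
Reduced cost of planters: c₃ − yᵀa₃ = 20 − (2·3 + 4·5) = 20 − 26 = -6.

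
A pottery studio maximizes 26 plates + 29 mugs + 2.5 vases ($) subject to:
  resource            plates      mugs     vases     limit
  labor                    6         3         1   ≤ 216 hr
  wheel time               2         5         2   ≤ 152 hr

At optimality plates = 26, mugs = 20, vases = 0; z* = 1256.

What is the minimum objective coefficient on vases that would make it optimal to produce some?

11

Both labor and wheel time are binding at x*.
From A_Bᵀ y = c: 6·y_labor + 2·y_wheel time = 26; 3·y_labor + 5·y_wheel time = 29.
→ y_labor = 3 and y_wheel time = 4.
vases enters the basis when its profit ≥ yᵀa₃ = 3·1 + 4·2 = 11.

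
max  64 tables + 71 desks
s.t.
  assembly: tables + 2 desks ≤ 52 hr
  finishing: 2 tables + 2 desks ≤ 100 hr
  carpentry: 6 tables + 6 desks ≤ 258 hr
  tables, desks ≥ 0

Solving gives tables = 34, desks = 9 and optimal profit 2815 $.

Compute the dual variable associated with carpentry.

9.5

At the optimum: assembly uses 52 of 52 (binding); finishing uses 86 of 100 (slack = 14); carpentry uses 258 of 258 (binding).
Since finishing is not tight, its dual is 0.
Dual feasibility on the basic columns requires 1·y_assembly + 6·y_carpentry = 64, 2·y_assembly + 6·y_carpentry = 71.
→ y_assembly = 7 and y_carpentry = 9.5.
Shadow price of carpentry = 9.5.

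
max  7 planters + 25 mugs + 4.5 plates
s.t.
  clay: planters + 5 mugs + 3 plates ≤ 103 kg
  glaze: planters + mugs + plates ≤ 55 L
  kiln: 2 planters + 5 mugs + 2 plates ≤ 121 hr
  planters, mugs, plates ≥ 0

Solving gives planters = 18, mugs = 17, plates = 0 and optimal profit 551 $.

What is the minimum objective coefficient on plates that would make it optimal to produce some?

13

Check each constraint at x*: clay 103/103 (tight); glaze 35/55 (slack 20); kiln 121/121 (tight).
Since glaze is not tight, its dual is 0.
Dual feasibility on the basic columns requires 1·y_clay + 2·y_kiln = 7, 5·y_clay + 5·y_kiln = 25.
This yields shadow prices y_clay = 3, y_kiln = 2.
plates enters the basis when its profit ≥ yᵀa₃ = 3·3 + 2·2 = 13.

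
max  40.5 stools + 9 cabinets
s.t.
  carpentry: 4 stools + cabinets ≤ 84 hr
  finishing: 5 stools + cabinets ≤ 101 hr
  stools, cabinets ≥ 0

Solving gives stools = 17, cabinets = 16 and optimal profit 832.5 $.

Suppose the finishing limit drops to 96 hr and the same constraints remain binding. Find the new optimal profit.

At the optimum: carpentry uses 84 of 84 (binding); finishing uses 101 of 101 (binding).
Dual feasibility on the basic columns requires 4·y_carpentry + 5·y_finishing = 40.5, 1·y_carpentry + 1·y_finishing = 9.
This yields shadow prices y_carpentry = 4.5, y_finishing = 4.5.
Δz = y_finishing·Δb = 4.5 × (-5) = -22.5, so new z* = 832.5 − 22.5 = 810.

810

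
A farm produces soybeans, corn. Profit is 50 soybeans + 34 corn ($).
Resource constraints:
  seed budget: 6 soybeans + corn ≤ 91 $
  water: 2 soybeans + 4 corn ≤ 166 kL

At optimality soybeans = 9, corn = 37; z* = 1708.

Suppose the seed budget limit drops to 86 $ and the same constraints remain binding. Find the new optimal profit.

At the optimum: seed budget uses 91 of 91 (binding); water uses 166 of 166 (binding).
The binding rows give the dual system: 6·y_seed budget + 2·y_water = 50 and 1·y_seed budget + 4·y_water = 34.
This yields shadow prices y_seed budget = 6, y_water = 7.
Δz = y_seed budget·Δb = 6 × (-5) = -30, so new z* = 1708 − 30 = 1678.

1678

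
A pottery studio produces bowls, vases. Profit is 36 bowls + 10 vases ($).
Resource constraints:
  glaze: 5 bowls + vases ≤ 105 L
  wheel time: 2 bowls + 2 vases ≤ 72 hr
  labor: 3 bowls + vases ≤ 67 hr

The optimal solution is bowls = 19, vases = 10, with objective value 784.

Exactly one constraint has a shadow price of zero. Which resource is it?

wheel time

glaze: 105/105 (binding)
wheel time: 58/72 (slack 14)
labor: 67/67 (binding)
By complementary slackness, a constraint with positive slack has shadow price 0 → wheel time.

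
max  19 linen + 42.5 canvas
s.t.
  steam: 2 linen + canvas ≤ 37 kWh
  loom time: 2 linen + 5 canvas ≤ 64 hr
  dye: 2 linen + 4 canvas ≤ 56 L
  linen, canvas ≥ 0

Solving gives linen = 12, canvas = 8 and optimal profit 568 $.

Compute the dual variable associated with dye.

5

At the optimum: steam uses 32 of 37 (slack = 5); loom time uses 64 of 64 (binding); dye uses 56 of 56 (binding).
Slack constraints have shadow price 0 (complementary slackness).
From A_Bᵀ y = c: 2·y_loom time + 2·y_dye = 19; 5·y_loom time + 4·y_dye = 42.5.
Solving: y_loom time = 4.5, y_dye = 5.
Shadow price of dye = 5.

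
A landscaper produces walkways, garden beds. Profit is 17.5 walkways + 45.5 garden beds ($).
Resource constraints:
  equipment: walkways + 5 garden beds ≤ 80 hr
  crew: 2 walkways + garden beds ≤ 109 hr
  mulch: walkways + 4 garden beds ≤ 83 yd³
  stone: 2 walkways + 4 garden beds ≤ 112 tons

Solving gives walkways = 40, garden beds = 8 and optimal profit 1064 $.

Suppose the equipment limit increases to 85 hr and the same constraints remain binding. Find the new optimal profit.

Binding: equipment and stone. Non-binding: crew (21 unused), mulch (11 unused).
Since crew, mulch are not tight, their duals are 0.
The binding rows give the dual system: 1·y_equipment + 2·y_stone = 17.5 and 5·y_equipment + 4·y_stone = 45.5.
This yields shadow prices y_equipment = 3.5, y_stone = 7.
Δz = y_equipment·Δb = 3.5 × (5) = 17.5, so new z* = 1064 + 17.5 = 1081.5.

1081.5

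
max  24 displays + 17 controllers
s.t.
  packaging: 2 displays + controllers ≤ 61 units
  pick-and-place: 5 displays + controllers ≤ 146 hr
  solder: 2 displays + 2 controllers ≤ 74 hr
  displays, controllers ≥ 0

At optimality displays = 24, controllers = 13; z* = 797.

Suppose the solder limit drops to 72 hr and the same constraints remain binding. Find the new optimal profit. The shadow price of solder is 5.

787

Δb = -2, so new z* = 797 + (5)·(-2) = 797 − 10 = 787.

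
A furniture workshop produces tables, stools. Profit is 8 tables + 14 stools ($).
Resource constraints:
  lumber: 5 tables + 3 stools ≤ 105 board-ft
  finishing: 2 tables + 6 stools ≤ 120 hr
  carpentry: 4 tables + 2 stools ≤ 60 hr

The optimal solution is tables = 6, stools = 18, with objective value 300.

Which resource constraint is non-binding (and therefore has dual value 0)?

lumber

lumber: 84/105 (slack 21)
finishing: 120/120 (binding)
carpentry: 60/60 (binding)
By complementary slackness, a constraint with positive slack has shadow price 0 → lumber.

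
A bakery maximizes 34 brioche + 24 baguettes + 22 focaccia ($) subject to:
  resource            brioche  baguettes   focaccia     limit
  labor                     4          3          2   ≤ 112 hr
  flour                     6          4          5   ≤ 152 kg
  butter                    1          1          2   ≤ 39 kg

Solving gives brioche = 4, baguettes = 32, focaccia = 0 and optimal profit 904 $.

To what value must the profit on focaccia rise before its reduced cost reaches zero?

23

At the optimum: labor uses 112 of 112 (binding); flour uses 152 of 152 (binding); butter uses 36 of 39 (slack = 3).
Slack constraints have shadow price 0 (complementary slackness).
From A_Bᵀ y = c: 4·y_labor + 6·y_flour = 34; 3·y_labor + 4·y_flour = 24.
This yields shadow prices y_labor = 4, y_flour = 3.
focaccia enters the basis when its profit ≥ yᵀa₃ = 4·2 + 3·5 = 23.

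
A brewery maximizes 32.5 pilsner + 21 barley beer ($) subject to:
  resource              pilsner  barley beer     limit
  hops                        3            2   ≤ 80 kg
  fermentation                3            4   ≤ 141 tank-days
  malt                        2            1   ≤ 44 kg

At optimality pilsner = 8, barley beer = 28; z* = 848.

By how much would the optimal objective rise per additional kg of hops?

Check each constraint at x*: hops 80/80 (tight); fermentation 136/141 (slack 5); malt 44/44 (tight).
By complementary slackness, y = 0 for the non-binding constraint.
The binding rows give the dual system: 3·y_hops + 2·y_malt = 32.5 and 2·y_hops + 1·y_malt = 21.
This yields shadow prices y_hops = 9.5, y_malt = 2.
Shadow price of hops = 9.5.

9.5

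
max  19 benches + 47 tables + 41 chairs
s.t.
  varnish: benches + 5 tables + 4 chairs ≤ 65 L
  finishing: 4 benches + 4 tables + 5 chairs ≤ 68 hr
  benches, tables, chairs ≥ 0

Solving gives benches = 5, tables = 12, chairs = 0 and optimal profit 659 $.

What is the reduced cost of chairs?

-2

Check each constraint at x*: varnish 65/65 (tight); finishing 68/68 (tight).
The binding rows give the dual system: 1·y_varnish + 4·y_finishing = 19 and 5·y_varnish + 4·y_finishing = 47.
This yields shadow prices y_varnish = 7, y_finishing = 3.
Reduced cost of chairs: c₃ − yᵀa₃ = 41 − (7·4 + 3·5) = 41 − 43 = -2.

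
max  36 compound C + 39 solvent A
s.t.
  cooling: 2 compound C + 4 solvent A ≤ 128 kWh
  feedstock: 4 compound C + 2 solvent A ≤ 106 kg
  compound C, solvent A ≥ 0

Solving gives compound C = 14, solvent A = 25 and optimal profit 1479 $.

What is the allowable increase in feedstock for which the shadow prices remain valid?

Binding constraints: cooling, feedstock. The basis is B = [[2,4],[4,2]] with det -12.
Per unit increase in feedstock, x* moves by d = (0.3333, -0.1667).
The basis stays optimal until solvent A reaches 0; allowable increase = 150 kg.

150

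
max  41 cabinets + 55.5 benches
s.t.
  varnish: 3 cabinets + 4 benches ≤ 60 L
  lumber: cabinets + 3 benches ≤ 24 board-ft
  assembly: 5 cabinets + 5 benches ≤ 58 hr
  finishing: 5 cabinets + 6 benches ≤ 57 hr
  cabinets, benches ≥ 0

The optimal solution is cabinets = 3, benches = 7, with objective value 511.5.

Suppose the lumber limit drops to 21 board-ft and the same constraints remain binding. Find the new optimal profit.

Binding: lumber and finishing. Non-binding: varnish (23 unused), assembly (8 unused).
By complementary slackness, y = 0 for the non-binding constraints.
Dual feasibility on the basic columns requires 1·y_lumber + 5·y_finishing = 41, 3·y_lumber + 6·y_finishing = 55.5.
→ y_lumber = 3.5 and y_finishing = 7.5.
Δz = y_lumber·Δb = 3.5 × (-3) = -10.5, so new z* = 511.5 − 10.5 = 501.

501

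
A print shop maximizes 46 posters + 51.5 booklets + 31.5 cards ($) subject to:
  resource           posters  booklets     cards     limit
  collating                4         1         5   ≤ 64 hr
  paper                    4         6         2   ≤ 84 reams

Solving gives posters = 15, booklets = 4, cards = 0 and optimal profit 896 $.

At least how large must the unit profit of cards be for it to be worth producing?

33.5

Check each constraint at x*: collating 64/64 (tight); paper 84/84 (tight).
The binding rows give the dual system: 4·y_collating + 4·y_paper = 46 and 1·y_collating + 6·y_paper = 51.5.
→ y_collating = 3.5 and y_paper = 8.
cards enters the basis when its profit ≥ yᵀa₃ = 3.5·5 + 8·2 = 33.5.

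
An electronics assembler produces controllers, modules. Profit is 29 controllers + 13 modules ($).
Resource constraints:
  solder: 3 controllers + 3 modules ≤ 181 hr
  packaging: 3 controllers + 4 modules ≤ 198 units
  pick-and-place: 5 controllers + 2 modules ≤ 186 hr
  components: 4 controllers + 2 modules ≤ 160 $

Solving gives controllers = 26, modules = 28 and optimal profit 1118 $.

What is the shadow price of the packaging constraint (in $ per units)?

Check each constraint at x*: solder 162/181 (slack 19); packaging 190/198 (slack 8); pick-and-place 186/186 (tight); components 160/160 (tight).
Since solder, packaging are not tight, their duals are 0.
The binding rows give the dual system: 5·y_pick-and-place + 4·y_components = 29 and 2·y_pick-and-place + 2·y_components = 13.
Solving: y_pick-and-place = 3, y_components = 3.5.
Shadow price of packaging = 0.

0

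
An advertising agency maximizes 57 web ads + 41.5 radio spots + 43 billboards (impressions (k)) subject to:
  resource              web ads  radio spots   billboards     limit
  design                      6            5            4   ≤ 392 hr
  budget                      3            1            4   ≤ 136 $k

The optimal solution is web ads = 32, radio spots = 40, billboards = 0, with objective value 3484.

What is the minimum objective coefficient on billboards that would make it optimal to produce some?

Both design and budget are binding at x*.
From A_Bᵀ y = c: 6·y_design + 3·y_budget = 57; 5·y_design + 1·y_budget = 41.5.
This yields shadow prices y_design = 7.5, y_budget = 4.
billboards enters the basis when its profit ≥ yᵀa₃ = 7.5·4 + 4·4 = 46.

46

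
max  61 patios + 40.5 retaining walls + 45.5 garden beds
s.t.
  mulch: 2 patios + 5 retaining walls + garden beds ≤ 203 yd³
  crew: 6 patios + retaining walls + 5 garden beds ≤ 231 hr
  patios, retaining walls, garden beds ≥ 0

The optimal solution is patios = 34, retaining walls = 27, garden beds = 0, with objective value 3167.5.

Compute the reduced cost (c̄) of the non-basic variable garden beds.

-1

Check each constraint at x*: mulch 203/203 (tight); crew 231/231 (tight).
From A_Bᵀ y = c: 2·y_mulch + 6·y_crew = 61; 5·y_mulch + 1·y_crew = 40.5.
This yields shadow prices y_mulch = 6.5, y_crew = 8.
Reduced cost of garden beds: c₃ − yᵀa₃ = 45.5 − (6.5·1 + 8·5) = 45.5 − 46.5 = -1.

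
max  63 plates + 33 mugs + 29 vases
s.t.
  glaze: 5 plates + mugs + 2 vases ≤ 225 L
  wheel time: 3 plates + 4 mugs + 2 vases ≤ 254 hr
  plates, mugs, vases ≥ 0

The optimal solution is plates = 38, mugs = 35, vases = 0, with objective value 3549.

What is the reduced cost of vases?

-1

Both glaze and wheel time are binding at x*.
From A_Bᵀ y = c: 5·y_glaze + 3·y_wheel time = 63; 1·y_glaze + 4·y_wheel time = 33.
Solving: y_glaze = 9, y_wheel time = 6.
Reduced cost of vases: c₃ − yᵀa₃ = 29 − (9·2 + 6·2) = 29 − 30 = -1.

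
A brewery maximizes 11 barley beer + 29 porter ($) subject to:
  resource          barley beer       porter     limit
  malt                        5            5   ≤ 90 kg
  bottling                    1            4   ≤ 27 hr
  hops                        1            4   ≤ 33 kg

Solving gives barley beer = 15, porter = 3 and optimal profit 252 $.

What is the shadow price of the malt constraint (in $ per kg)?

Binding: malt and bottling. Non-binding: hops (6 unused).
By complementary slackness, y = 0 for the non-binding constraint.
From A_Bᵀ y = c: 5·y_malt + 1·y_bottling = 11; 5·y_malt + 4·y_bottling = 29.
→ y_malt = 1 and y_bottling = 6.
Shadow price of malt = 1.

1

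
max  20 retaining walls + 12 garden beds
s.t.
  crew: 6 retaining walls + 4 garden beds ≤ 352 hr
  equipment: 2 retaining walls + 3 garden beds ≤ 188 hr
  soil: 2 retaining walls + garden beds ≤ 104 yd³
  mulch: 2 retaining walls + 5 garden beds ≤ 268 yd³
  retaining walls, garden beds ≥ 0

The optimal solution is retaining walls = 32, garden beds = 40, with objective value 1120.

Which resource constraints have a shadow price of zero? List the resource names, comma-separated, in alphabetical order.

equipment, mulch

crew: 352/352 (binding)
equipment: 184/188 (slack 4)
soil: 104/104 (binding)
mulch: 264/268 (slack 4)
By complementary slackness, a constraint with positive slack has shadow price 0 → equipment, mulch.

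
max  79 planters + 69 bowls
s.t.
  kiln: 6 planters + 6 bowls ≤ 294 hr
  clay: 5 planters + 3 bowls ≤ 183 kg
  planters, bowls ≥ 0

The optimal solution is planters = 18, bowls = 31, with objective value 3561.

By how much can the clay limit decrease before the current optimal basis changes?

Binding constraints: kiln, clay. The basis is B = [[6,6],[5,3]] with det -12.
Per unit decrease in clay, x* moves by d = (-0.5, 0.5).
The basis stays optimal until planters reaches 0; allowable decrease = 36 kg.

36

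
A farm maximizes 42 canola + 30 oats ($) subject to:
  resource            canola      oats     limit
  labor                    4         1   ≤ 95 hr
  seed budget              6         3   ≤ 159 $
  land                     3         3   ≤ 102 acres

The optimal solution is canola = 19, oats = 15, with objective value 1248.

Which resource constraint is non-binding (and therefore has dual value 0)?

labor: 91/95 (slack 4)
seed budget: 159/159 (binding)
land: 102/102 (binding)
By complementary slackness, a constraint with positive slack has shadow price 0 → labor.

labor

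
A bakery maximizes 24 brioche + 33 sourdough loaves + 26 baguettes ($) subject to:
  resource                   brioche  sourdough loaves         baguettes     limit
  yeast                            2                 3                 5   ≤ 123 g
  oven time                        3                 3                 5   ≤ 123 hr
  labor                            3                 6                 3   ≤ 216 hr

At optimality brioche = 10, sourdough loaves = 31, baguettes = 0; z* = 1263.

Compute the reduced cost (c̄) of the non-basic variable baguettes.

Check each constraint at x*: yeast 113/123 (slack 10); oven time 123/123 (tight); labor 216/216 (tight).
By complementary slackness, y = 0 for the non-binding constraint.
The binding rows give the dual system: 3·y_oven time + 3·y_labor = 24 and 3·y_oven time + 6·y_labor = 33.
→ y_oven time = 5 and y_labor = 3.
Reduced cost of baguettes: c₃ − yᵀa₃ = 26 − (5·5 + 3·3) = 26 − 34 = -8.

-8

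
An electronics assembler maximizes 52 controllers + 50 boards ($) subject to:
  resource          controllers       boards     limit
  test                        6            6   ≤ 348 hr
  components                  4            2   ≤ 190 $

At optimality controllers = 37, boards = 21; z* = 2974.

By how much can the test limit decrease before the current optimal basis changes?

63

Binding constraints: test, components. The basis is B = [[6,6],[4,2]] with det -12.
Per unit decrease in test, x* moves by d = (0.1667, -0.3333).
The basis stays optimal until boards reaches 0; allowable decrease = 63 hr.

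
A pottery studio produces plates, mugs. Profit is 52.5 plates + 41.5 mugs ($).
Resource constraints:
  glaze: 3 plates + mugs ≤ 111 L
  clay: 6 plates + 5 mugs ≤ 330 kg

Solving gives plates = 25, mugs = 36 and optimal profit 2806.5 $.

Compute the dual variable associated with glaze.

At the optimum: glaze uses 111 of 111 (binding); clay uses 330 of 330 (binding).
Dual feasibility on the basic columns requires 3·y_glaze + 6·y_clay = 52.5, 1·y_glaze + 5·y_clay = 41.5.
Solving: y_glaze = 1.5, y_clay = 8.
Shadow price of glaze = 1.5.

1.5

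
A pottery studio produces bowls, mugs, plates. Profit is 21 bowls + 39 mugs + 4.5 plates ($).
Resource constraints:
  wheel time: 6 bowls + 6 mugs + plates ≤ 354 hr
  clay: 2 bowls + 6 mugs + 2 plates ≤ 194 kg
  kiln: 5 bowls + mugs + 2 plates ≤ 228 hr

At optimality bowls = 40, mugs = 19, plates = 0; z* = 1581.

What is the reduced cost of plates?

At the optimum: wheel time uses 354 of 354 (binding); clay uses 194 of 194 (binding); kiln uses 219 of 228 (slack = 9).
Since kiln is not tight, its dual is 0.
The binding rows give the dual system: 6·y_wheel time + 2·y_clay = 21 and 6·y_wheel time + 6·y_clay = 39.
Solving: y_wheel time = 2, y_clay = 4.5.
Reduced cost of plates: c₃ − yᵀa₃ = 4.5 − (2·1 + 4.5·2) = 4.5 − 11 = -6.5.

-6.5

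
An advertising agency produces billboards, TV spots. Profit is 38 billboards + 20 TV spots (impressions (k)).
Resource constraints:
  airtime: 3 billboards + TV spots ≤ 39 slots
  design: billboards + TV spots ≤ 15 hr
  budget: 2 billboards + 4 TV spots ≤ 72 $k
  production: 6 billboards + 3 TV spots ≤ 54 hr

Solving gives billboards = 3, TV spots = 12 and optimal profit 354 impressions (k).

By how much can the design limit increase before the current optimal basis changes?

Binding constraints: design, production. The basis is B = [[1,1],[6,3]] with det -3.
Per unit increase in design, x* moves by d = (-1, 2).
The basis stays optimal until billboards reaches 0; allowable increase = 3 hr.

3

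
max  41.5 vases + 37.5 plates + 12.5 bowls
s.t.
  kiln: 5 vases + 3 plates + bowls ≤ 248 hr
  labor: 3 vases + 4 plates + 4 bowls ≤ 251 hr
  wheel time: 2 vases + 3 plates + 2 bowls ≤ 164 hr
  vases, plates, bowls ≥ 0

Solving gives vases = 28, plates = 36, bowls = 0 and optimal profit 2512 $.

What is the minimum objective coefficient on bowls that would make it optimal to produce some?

19.5

At the optimum: kiln uses 248 of 248 (binding); labor uses 228 of 251 (slack = 23); wheel time uses 164 of 164 (binding).
Since labor is not tight, its dual is 0.
Dual feasibility on the basic columns requires 5·y_kiln + 2·y_wheel time = 41.5, 3·y_kiln + 3·y_wheel time = 37.5.
Solving: y_kiln = 5.5, y_wheel time = 7.
bowls enters the basis when its profit ≥ yᵀa₃ = 5.5·1 + 7·2 = 19.5.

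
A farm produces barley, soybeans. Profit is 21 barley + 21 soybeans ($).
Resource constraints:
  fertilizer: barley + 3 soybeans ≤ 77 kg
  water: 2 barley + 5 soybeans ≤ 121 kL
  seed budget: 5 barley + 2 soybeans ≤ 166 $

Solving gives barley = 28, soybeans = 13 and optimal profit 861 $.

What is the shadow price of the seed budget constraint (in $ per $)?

Check each constraint at x*: fertilizer 67/77 (slack 10); water 121/121 (tight); seed budget 166/166 (tight).
By complementary slackness, y = 0 for the non-binding constraint.
From A_Bᵀ y = c: 2·y_water + 5·y_seed budget = 21; 5·y_water + 2·y_seed budget = 21.
This yields shadow prices y_water = 3, y_seed budget = 3.
Shadow price of seed budget = 3.

3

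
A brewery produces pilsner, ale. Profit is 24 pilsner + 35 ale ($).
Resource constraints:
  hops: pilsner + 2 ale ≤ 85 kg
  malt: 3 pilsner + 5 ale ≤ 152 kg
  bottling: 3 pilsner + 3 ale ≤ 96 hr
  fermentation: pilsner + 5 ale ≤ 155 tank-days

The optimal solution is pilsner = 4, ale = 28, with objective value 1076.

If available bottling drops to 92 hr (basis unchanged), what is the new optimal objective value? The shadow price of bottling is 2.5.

Δb = -4, so new z* = 1076 + (2.5)·(-4) = 1076 − 10 = 1066.

1066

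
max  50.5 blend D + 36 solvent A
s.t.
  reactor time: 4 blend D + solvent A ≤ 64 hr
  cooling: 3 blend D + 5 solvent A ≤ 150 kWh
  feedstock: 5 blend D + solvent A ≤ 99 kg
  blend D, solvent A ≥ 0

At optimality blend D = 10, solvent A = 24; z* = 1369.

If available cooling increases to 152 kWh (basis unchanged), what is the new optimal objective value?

At the optimum: reactor time uses 64 of 64 (binding); cooling uses 150 of 150 (binding); feedstock uses 74 of 99 (slack = 25).
Since feedstock is not tight, its dual is 0.
From A_Bᵀ y = c: 4·y_reactor time + 3·y_cooling = 50.5; 1·y_reactor time + 5·y_cooling = 36.
This yields shadow prices y_reactor time = 8.5, y_cooling = 5.5.
Δz = y_cooling·Δb = 5.5 × (2) = 11, so new z* = 1369 + 11 = 1380.

1380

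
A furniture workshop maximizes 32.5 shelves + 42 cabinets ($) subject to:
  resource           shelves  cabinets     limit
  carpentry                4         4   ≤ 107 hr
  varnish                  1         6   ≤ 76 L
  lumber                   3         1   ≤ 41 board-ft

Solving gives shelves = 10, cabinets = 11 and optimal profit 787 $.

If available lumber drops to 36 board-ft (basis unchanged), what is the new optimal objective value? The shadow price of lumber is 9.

742

Δb = -5, so new z* = 787 + (9)·(-5) = 787 − 45 = 742.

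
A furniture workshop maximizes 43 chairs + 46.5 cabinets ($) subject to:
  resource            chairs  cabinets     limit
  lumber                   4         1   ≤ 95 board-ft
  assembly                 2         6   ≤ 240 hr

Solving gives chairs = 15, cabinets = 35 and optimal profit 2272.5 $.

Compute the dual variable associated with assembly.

6.5

Both lumber and assembly are binding at x*.
From A_Bᵀ y = c: 4·y_lumber + 2·y_assembly = 43; 1·y_lumber + 6·y_assembly = 46.5.
→ y_lumber = 7.5 and y_assembly = 6.5.
Shadow price of assembly = 6.5.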